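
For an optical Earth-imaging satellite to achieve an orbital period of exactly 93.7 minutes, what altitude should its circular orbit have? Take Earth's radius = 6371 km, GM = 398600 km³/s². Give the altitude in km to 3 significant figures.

T = 93.7 min = 5622.0 s.
From T = 2π√(a³/μ): a = (μ T²/4π²)^(1/3) = (398600 × 5622.0² / 4π²)^(1/3) = 6834 km.
Altitude h = a − R = 6834 − 6371 = 463 km.

463 km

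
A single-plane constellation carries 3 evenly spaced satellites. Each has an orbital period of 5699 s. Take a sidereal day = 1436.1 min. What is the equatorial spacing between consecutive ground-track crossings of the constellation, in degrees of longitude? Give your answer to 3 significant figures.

Single-satellite node shift = (5699.0/86166) × 360° = 23.81°.
With 3 satellites evenly phased, successive equator crossings are 23.81/3 = 7.937° apart.

7.94°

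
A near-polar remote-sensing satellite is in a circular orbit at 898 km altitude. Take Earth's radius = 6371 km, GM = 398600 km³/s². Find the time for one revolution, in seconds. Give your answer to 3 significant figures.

6170 seconds

Semi-major axis a = 6371 + 898 = 7269 km. Period T = 2π√(a³/μ) = 2π√(7269³/398600) = 6167.7 s = 102.79 min.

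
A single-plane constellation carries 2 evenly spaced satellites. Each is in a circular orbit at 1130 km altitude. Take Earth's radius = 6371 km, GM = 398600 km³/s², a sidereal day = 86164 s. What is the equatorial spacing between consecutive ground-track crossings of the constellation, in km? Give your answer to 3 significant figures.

Semi-major axis a = 6371 + 1130 = 7501 km. Period T = 2π√(a³/μ) = 2π√(7501³/398600) = 6465.3 s = 107.76 min.
Single-satellite node shift = (6465.3/86164) × 360° = 27.01°.
With 2 satellites evenly phased, successive equator crossings are 27.01/2 = 13.506° apart.
That is 13.506 × 111.2 = 1502 km at the equator.

1500 km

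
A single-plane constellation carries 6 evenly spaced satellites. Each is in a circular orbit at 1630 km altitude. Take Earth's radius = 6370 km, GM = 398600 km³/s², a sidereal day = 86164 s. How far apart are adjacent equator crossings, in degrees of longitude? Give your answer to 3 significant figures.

4.96°

Semi-major axis a = 6370 + 1630 = 8000 km. Period T = 2π√(a³/μ) = 2π√(8000³/398600) = 7121.1 s = 118.68 min.
Single-satellite node shift = (7121.1/86164) × 360° = 29.75°.
With 6 satellites evenly phased, successive equator crossings are 29.75/6 = 4.959° apart.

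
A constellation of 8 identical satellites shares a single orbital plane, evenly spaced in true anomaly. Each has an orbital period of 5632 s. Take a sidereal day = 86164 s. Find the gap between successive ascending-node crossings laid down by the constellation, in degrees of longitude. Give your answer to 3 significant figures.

Single-satellite node shift = (5632.0/86164) × 360° = 23.53°.
With 8 satellites evenly phased, successive equator crossings are 23.53/8 = 2.941° apart.

2.94°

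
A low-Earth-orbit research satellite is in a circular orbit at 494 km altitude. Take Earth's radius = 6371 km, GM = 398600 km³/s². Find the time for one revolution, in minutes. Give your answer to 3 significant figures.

Semi-major axis a = 6371 + 494 = 6865 km. Period T = 2π√(a³/μ) = 2π√(6865³/398600) = 5660.7 s = 94.35 min.

94.3 min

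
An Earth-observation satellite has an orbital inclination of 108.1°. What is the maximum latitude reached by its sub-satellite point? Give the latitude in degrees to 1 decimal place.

71.9°

Retrograde orbit: the ground track reaches ±(180° − i) = ±(180 − 108.1) = ±71.9°.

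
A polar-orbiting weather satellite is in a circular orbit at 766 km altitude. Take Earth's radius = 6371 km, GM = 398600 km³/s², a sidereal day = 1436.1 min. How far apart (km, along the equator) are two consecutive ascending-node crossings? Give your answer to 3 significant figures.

2790 km

Semi-major axis a = 6371 + 766 = 7137 km. Period T = 2π√(a³/μ) = 2π√(7137³/398600) = 6000.5 s = 100.01 min.
During one orbit Earth rotates (6000.5 / 86166) × 360° = 25.07°.
At the equator that is 25.07° × (2π·6371/360) km/° = 25.07 × 111.2 = 2788 km.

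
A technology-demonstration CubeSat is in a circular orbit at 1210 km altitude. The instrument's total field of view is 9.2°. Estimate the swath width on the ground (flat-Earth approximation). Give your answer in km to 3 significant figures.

Half-angle = 9.2°/2 = 4.6°.
Swath width ≈ 2h·tan(θ/2) = 2 × 1210 × tan(4.6°) = 194.7 km.

195 km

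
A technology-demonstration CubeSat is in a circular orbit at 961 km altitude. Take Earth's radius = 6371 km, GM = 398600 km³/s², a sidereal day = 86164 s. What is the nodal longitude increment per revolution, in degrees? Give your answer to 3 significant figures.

26.1°

Semi-major axis a = 6371 + 961 = 7332 km. Period T = 2π√(a³/μ) = 2π√(7332³/398600) = 6248.1 s = 104.13 min.
During one orbit Earth rotates (6248.1 / 86164) × 360° = 26.10°.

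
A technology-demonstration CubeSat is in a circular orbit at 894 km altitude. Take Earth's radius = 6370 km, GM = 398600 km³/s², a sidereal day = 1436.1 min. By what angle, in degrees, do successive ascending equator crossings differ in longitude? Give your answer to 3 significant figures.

25.7°

Semi-major axis a = 6370 + 894 = 7264 km. Period T = 2π√(a³/μ) = 2π√(7264³/398600) = 6161.3 s = 102.69 min.
During one orbit Earth rotates (6161.3 / 86166) × 360° = 25.74°.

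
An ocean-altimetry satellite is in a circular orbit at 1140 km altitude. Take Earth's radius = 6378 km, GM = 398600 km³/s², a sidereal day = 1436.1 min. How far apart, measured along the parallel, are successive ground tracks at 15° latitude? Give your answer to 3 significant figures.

2910 km

Semi-major axis a = 6378 + 1140 = 7518 km. Period T = 2π√(a³/μ) = 2π√(7518³/398600) = 6487.3 s = 108.12 min.
Node shift per orbit = (6487.3/86166) × 360° = 27.10°.
Equatorial spacing = 27.10 × 111.3 km/° = 3017 km.
At 15° latitude, spacing = 3017 × cos(15°) = 2914 km.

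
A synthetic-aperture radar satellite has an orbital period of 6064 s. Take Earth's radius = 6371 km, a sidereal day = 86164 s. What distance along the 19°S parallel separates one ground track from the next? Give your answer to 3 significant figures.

2660 km

Node shift per orbit = (6064.0/86164) × 360° = 25.34°.
Equatorial spacing = 25.34 × 111.2 km/° = 2817 km.
At 19° latitude, spacing = 2817 × cos(19°) = 2664 km.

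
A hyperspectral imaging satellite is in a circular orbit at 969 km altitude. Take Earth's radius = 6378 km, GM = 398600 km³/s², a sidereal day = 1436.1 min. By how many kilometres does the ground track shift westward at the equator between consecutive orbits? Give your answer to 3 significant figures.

Semi-major axis a = 6378 + 969 = 7347 km. Period T = 2π√(a³/μ) = 2π√(7347³/398600) = 6267.2 s = 104.45 min.
During one orbit Earth rotates (6267.2 / 86166) × 360° = 26.18°.
At the equator that is 26.18° × (2π·6378/360) km/° = 26.18 × 111.3 = 2915 km.

2910 km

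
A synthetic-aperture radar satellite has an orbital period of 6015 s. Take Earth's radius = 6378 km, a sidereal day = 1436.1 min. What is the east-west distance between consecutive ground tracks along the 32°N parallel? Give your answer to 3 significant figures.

Node shift per orbit = (6015.0/86166) × 360° = 25.13°.
Equatorial spacing = 25.13 × 111.3 km/° = 2797 km.
At 32° latitude, spacing = 2797 × cos(32°) = 2372 km.

2370 km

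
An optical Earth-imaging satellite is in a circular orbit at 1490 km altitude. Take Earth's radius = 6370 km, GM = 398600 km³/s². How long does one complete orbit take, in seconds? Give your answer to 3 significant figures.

Semi-major axis a = 6370 + 1490 = 7860 km. Period T = 2π√(a³/μ) = 2π√(7860³/398600) = 6935.0 s = 115.58 min.

6930 seconds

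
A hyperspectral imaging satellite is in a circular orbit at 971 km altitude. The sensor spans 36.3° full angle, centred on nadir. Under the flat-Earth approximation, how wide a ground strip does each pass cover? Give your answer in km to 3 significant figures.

637 km

Half-angle = 36.3°/2 = 18.15°.
Swath width ≈ 2h·tan(θ/2) = 2 × 971 × tan(18.15°) = 636.6 km.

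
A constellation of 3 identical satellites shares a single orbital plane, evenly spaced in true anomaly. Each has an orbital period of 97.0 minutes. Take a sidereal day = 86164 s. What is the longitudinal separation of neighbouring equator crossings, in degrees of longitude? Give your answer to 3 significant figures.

8.11°

T = 97.0 min = 5820.0 s.
Single-satellite node shift = (5820.0/86164) × 360° = 24.32°.
With 3 satellites evenly phased, successive equator crossings are 24.32/3 = 8.105° apart.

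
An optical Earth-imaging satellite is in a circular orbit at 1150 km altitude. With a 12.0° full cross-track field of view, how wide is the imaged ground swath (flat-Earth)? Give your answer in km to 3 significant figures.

242 km

Half-angle = 12.0°/2 = 6°.
Swath width ≈ 2h·tan(θ/2) = 2 × 1150 × tan(6°) = 241.7 km.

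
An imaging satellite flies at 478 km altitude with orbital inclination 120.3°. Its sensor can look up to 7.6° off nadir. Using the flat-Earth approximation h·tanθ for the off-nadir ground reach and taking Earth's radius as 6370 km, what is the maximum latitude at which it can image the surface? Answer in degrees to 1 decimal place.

Retrograde orbit: the ground track reaches ±(180° − i) = ±(180 − 120.3) = ±59.7°.
Sensor half-swath on the ground ≈ 478·tan(7.6°) = 64 km = 0.57° of latitude.
Maximum observable latitude ≈ 59.7 + 0.57 = 60.3°.

60.3°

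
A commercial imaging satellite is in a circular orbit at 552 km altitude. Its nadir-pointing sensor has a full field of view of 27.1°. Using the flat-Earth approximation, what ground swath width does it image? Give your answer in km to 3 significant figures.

Half-angle = 27.1°/2 = 13.55°.
Swath width ≈ 2h·tan(θ/2) = 2 × 552 × tan(13.55°) = 266.1 km.

266 km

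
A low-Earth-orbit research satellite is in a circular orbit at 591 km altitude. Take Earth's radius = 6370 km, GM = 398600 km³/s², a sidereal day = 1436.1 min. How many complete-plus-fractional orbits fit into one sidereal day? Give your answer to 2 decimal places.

Semi-major axis a = 6370 + 591 = 6961 km. Period T = 2π√(a³/μ) = 2π√(6961³/398600) = 5779.9 s = 96.33 min.
Orbits per sidereal day = 86166 / 5779.9 = 14.908.

14.91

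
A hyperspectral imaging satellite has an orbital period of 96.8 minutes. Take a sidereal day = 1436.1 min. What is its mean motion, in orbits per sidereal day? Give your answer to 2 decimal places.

T = 96.8 min = 5808.0 s.
Orbits per sidereal day = 86166 / 5808.0 = 14.836.

14.84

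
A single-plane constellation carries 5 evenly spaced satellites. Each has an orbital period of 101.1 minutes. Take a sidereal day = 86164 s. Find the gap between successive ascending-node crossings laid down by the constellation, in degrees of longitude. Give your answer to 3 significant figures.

5.07°

T = 101.1 min = 6066.0 s.
Single-satellite node shift = (6066.0/86164) × 360° = 25.34°.
With 5 satellites evenly phased, successive equator crossings are 25.34/5 = 5.069° apart.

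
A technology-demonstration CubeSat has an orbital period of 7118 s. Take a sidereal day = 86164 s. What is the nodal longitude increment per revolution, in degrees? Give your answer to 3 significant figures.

29.7°

During one orbit Earth rotates (7118.0 / 86164) × 360° = 29.74°.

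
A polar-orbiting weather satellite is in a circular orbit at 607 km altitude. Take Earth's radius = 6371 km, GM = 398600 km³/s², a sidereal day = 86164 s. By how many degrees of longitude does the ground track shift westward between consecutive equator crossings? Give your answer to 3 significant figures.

Semi-major axis a = 6371 + 607 = 6978 km. Period T = 2π√(a³/μ) = 2π√(6978³/398600) = 5801.1 s = 96.68 min.
During one orbit Earth rotates (5801.1 / 86164) × 360° = 24.24°.

24.2°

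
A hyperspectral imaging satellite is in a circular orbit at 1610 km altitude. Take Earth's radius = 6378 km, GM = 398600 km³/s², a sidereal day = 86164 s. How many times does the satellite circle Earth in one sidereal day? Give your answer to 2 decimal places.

Semi-major axis a = 6378 + 1610 = 7988 km. Period T = 2π√(a³/μ) = 2π√(7988³/398600) = 7105.1 s = 118.42 min.
Orbits per sidereal day = 86164 / 7105.1 = 12.127.

12.13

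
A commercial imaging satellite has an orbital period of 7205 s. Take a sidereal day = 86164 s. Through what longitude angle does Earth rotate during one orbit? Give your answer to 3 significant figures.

During one orbit Earth rotates (7205.0 / 86164) × 360° = 30.10°.

30.1°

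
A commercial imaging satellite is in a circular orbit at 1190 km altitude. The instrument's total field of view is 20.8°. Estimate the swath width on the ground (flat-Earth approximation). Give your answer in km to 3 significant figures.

437 km

Half-angle = 20.8°/2 = 10.4°.
Swath width ≈ 2h·tan(θ/2) = 2 × 1190 × tan(10.4°) = 436.8 km.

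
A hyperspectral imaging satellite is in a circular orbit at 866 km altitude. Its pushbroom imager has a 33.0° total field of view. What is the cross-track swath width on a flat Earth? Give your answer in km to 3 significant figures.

513 km

Half-angle = 33.0°/2 = 16.5°.
Swath width ≈ 2h·tan(θ/2) = 2 × 866 × tan(16.5°) = 513.0 km.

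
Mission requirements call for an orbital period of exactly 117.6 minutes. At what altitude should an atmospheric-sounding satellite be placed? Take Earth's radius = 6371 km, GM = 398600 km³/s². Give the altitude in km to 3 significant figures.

T = 117.6 min = 7056.0 s.
From T = 2π√(a³/μ): a = (μ T²/4π²)^(1/3) = (398600 × 7056.0² / 4π²)^(1/3) = 7951 km.
Altitude h = a − R = 7951 − 6371 = 1580 km.

1580 km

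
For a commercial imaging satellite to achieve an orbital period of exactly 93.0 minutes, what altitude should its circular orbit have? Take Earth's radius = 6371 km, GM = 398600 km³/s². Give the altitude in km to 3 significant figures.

T = 93.0 min = 5580.0 s.
From T = 2π√(a³/μ): a = (μ T²/4π²)^(1/3) = (398600 × 5580.0² / 4π²)^(1/3) = 6800 km.
Altitude h = a − R = 6800 − 6371 = 429 km.

429 km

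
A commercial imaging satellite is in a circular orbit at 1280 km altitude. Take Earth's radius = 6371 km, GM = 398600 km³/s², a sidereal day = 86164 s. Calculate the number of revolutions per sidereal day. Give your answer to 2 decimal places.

12.94

Semi-major axis a = 6371 + 1280 = 7651 km. Period T = 2π√(a³/μ) = 2π√(7651³/398600) = 6660.2 s = 111.00 min.
Orbits per sidereal day = 86164 / 6660.2 = 12.937.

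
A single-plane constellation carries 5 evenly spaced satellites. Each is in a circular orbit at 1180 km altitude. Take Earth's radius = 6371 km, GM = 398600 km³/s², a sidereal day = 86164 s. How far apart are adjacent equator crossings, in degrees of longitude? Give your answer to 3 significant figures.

5.46°

Semi-major axis a = 6371 + 1180 = 7551 km. Period T = 2π√(a³/μ) = 2π√(7551³/398600) = 6530.1 s = 108.83 min.
Single-satellite node shift = (6530.1/86164) × 360° = 27.28°.
With 5 satellites evenly phased, successive equator crossings are 27.28/5 = 5.457° apart.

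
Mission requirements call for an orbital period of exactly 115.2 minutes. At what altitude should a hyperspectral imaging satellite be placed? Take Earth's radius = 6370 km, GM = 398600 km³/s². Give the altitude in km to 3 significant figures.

1470 km

T = 115.2 min = 6912.0 s.
From T = 2π√(a³/μ): a = (μ T²/4π²)^(1/3) = (398600 × 6912.0² / 4π²)^(1/3) = 7843 km.
Altitude h = a − R = 7843 − 6370 = 1473 km.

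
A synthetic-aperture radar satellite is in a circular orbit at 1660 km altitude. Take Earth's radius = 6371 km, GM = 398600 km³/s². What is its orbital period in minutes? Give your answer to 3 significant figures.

Semi-major axis a = 6371 + 1660 = 8031 km. Period T = 2π√(a³/μ) = 2π√(8031³/398600) = 7162.5 s = 119.38 min.

119 min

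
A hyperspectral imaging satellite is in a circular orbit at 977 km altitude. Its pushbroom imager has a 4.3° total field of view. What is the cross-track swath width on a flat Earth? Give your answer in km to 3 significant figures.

Half-angle = 4.3°/2 = 2.15°.
Swath width ≈ 2h·tan(θ/2) = 2 × 977 × tan(2.15°) = 73.4 km.

73.4 km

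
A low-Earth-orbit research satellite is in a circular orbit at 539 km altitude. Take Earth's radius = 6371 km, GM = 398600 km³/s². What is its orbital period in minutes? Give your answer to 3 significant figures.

Semi-major axis a = 6371 + 539 = 6910 km. Period T = 2π√(a³/μ) = 2π√(6910³/398600) = 5716.5 s = 95.27 min.

95.3 min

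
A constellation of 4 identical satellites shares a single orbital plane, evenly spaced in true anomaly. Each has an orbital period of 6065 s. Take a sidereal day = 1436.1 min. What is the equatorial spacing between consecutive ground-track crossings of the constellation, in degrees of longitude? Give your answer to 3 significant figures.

6.33°

Single-satellite node shift = (6065.0/86166) × 360° = 25.34°.
With 4 satellites evenly phased, successive equator crossings are 25.34/4 = 6.335° apart.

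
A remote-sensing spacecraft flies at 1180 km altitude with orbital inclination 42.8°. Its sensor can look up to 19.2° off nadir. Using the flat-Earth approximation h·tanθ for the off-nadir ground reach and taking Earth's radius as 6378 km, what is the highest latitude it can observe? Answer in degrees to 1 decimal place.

46.5°

For a prograde orbit the ground track reaches latitude ±i = ±42.8°.
Sensor half-swath on the ground ≈ 1180·tan(19.2°) = 411 km = 3.69° of latitude.
Maximum observable latitude ≈ 42.8 + 3.69 = 46.5°.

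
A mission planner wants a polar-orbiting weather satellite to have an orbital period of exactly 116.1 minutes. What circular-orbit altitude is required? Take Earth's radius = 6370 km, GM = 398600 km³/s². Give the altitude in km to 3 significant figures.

1510 km

T = 116.1 min = 6966.0 s.
From T = 2π√(a³/μ): a = (μ T²/4π²)^(1/3) = (398600 × 6966.0² / 4π²)^(1/3) = 7883 km.
Altitude h = a − R = 7883 − 6370 = 1513 km.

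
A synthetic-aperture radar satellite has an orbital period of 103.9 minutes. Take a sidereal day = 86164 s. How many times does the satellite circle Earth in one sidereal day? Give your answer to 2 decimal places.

T = 103.9 min = 6234.0 s.
Orbits per sidereal day = 86164 / 6234.0 = 13.822.

13.82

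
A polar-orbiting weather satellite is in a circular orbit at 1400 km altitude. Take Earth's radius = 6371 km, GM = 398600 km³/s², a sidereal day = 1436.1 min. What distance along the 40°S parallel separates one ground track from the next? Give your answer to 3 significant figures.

Semi-major axis a = 6371 + 1400 = 7771 km. Period T = 2π√(a³/μ) = 2π√(7771³/398600) = 6817.5 s = 113.63 min.
Node shift per orbit = (6817.5/86166) × 360° = 28.48°.
Equatorial spacing = 28.48 × 111.2 km/° = 3167 km.
At 40° latitude, spacing = 3167 × cos(40°) = 2426 km.

2430 km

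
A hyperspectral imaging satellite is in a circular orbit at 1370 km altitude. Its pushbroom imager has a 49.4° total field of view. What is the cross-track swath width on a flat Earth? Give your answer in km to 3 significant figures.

Half-angle = 49.4°/2 = 24.7°.
Swath width ≈ 2h·tan(θ/2) = 2 × 1370 × tan(24.7°) = 1260.3 km.

1260 km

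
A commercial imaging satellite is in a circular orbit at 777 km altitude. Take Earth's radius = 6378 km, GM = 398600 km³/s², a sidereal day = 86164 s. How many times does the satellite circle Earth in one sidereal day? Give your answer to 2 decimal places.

14.31

Semi-major axis a = 6378 + 777 = 7155 km. Period T = 2π√(a³/μ) = 2π√(7155³/398600) = 6023.2 s = 100.39 min.
Orbits per sidereal day = 86164 / 6023.2 = 14.305.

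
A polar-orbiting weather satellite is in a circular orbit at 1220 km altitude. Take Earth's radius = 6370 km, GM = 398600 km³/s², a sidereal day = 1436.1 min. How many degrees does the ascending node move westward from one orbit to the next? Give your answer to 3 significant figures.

27.5°

Semi-major axis a = 6370 + 1220 = 7590 km. Period T = 2π√(a³/μ) = 2π√(7590³/398600) = 6580.7 s = 109.68 min.
During one orbit Earth rotates (6580.7 / 86166) × 360° = 27.49°.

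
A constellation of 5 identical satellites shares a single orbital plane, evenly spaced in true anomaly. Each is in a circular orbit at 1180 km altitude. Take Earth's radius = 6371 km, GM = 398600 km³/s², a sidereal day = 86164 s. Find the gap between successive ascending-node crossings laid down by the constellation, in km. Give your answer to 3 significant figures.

607 km

Semi-major axis a = 6371 + 1180 = 7551 km. Period T = 2π√(a³/μ) = 2π√(7551³/398600) = 6530.1 s = 108.83 min.
Single-satellite node shift = (6530.1/86164) × 360° = 27.28°.
With 5 satellites evenly phased, successive equator crossings are 27.28/5 = 5.457° apart.
That is 5.457 × 111.2 = 607 km at the equator.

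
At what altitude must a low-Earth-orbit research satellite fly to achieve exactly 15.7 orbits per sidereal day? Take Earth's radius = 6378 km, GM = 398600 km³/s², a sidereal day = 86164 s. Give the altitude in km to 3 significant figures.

347 km

Required period T = 86164 / 15.7 = 5488.2 s.
From T = 2π√(a³/μ): a = (μ T²/4π²)^(1/3) = (398600 × 5488.2² / 4π²)^(1/3) = 6725 km.
Altitude h = a − R = 6725 − 6378 = 347 km.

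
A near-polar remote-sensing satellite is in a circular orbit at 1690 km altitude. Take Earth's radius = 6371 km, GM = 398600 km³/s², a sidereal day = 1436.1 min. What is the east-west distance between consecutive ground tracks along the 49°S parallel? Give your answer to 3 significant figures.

Semi-major axis a = 6371 + 1690 = 8061 km. Period T = 2π√(a³/μ) = 2π√(8061³/398600) = 7202.7 s = 120.04 min.
Node shift per orbit = (7202.7/86166) × 360° = 30.09°.
Equatorial spacing = 30.09 × 111.2 km/° = 3346 km.
At 49° latitude, spacing = 3346 × cos(49°) = 2195 km.

2200 km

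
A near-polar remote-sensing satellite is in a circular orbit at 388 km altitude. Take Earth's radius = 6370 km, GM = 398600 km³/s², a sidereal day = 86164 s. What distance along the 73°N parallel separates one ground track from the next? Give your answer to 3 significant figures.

751 km

Semi-major axis a = 6370 + 388 = 6758 km. Period T = 2π√(a³/μ) = 2π√(6758³/398600) = 5528.9 s = 92.15 min.
Node shift per orbit = (5528.9/86164) × 360° = 23.10°.
Equatorial spacing = 23.10 × 111.2 km/° = 2568 km.
At 73° latitude, spacing = 2568 × cos(73°) = 751 km.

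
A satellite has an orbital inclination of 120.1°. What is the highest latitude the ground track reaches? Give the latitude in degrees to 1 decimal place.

59.9°

Retrograde orbit: the ground track reaches ±(180° − i) = ±(180 − 120.1) = ±59.9°.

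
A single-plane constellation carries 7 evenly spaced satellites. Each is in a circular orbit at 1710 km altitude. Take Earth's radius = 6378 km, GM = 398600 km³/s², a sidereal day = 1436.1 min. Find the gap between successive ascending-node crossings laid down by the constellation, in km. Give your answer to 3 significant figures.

481 km

Semi-major axis a = 6378 + 1710 = 8088 km. Period T = 2π√(a³/μ) = 2π√(8088³/398600) = 7238.9 s = 120.65 min.
Single-satellite node shift = (7238.9/86166) × 360° = 30.24°.
With 7 satellites evenly phased, successive equator crossings are 30.24/7 = 4.321° apart.
That is 4.321 × 111.3 = 481 km at the equator.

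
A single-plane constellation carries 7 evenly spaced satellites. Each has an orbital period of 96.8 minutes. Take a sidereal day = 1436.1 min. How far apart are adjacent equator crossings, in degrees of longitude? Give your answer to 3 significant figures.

T = 96.8 min = 5808.0 s.
Single-satellite node shift = (5808.0/86166) × 360° = 24.27°.
With 7 satellites evenly phased, successive equator crossings are 24.27/7 = 3.467° apart.

3.47°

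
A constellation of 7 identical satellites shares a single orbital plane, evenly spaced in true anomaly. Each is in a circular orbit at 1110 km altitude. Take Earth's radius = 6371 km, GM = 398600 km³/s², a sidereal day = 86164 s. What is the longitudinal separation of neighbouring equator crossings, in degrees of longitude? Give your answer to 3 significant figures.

Semi-major axis a = 6371 + 1110 = 7481 km. Period T = 2π√(a³/μ) = 2π√(7481³/398600) = 6439.5 s = 107.32 min.
Single-satellite node shift = (6439.5/86164) × 360° = 26.90°.
With 7 satellites evenly phased, successive equator crossings are 26.90/7 = 3.844° apart.

3.84°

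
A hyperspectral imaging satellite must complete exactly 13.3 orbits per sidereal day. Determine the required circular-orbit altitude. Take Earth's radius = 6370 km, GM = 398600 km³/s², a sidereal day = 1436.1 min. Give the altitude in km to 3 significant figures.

Required period T = 86166 / 13.3 = 6478.6 s.
From T = 2π√(a³/μ): a = (μ T²/4π²)^(1/3) = (398600 × 6478.6² / 4π²)^(1/3) = 7511 km.
Altitude h = a − R = 7511 − 6370 = 1141 km.

1140 km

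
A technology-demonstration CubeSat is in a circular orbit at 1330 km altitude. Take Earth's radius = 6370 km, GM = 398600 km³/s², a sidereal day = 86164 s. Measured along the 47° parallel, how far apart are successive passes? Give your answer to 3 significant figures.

2130 km

Semi-major axis a = 6370 + 1330 = 7700 km. Period T = 2π√(a³/μ) = 2π√(7700³/398600) = 6724.3 s = 112.07 min.
Node shift per orbit = (6724.3/86164) × 360° = 28.09°.
Equatorial spacing = 28.09 × 111.2 km/° = 3123 km.
At 47° latitude, spacing = 3123 × cos(47°) = 2130 km.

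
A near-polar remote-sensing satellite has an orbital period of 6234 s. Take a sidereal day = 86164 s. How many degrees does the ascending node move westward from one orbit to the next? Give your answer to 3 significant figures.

26.0°

During one orbit Earth rotates (6234.0 / 86164) × 360° = 26.05°.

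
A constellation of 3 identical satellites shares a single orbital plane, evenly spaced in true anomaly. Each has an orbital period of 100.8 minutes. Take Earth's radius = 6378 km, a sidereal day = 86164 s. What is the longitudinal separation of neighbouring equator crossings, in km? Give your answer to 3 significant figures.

T = 100.8 min = 6048.0 s.
Single-satellite node shift = (6048.0/86164) × 360° = 25.27°.
With 3 satellites evenly phased, successive equator crossings are 25.27/3 = 8.423° apart.
That is 8.423 × 111.3 = 938 km at the equator.

938 km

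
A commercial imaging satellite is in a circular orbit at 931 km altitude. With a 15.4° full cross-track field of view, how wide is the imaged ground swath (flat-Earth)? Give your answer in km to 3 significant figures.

252 km

Half-angle = 15.4°/2 = 7.7°.
Swath width ≈ 2h·tan(θ/2) = 2 × 931 × tan(7.7°) = 251.8 km.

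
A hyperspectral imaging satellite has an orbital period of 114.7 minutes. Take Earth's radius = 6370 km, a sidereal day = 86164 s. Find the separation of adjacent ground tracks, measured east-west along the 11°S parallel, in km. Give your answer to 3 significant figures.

3140 km

T = 114.7 min = 6882.0 s.
Node shift per orbit = (6882.0/86164) × 360° = 28.75°.
Equatorial spacing = 28.75 × 111.2 km/° = 3197 km.
At 11° latitude, spacing = 3197 × cos(11°) = 3138 km.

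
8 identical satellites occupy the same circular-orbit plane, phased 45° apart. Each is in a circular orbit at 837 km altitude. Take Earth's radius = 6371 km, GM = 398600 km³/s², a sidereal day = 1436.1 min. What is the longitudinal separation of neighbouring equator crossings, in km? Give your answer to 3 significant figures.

354 km

Semi-major axis a = 6371 + 837 = 7208 km. Period T = 2π√(a³/μ) = 2π√(7208³/398600) = 6090.2 s = 101.50 min.
Single-satellite node shift = (6090.2/86166) × 360° = 25.44°.
With 8 satellites evenly phased, successive equator crossings are 25.44/8 = 3.181° apart.
That is 3.181 × 111.2 = 354 km at the equator.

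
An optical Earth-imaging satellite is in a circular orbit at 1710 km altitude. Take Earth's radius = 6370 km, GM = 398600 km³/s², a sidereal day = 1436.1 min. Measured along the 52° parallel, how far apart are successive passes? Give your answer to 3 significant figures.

2070 km

Semi-major axis a = 6370 + 1710 = 8080 km. Period T = 2π√(a³/μ) = 2π√(8080³/398600) = 7228.2 s = 120.47 min.
Node shift per orbit = (7228.2/86166) × 360° = 30.20°.
Equatorial spacing = 30.20 × 111.2 km/° = 3357 km.
At 52° latitude, spacing = 3357 × cos(52°) = 2067 km.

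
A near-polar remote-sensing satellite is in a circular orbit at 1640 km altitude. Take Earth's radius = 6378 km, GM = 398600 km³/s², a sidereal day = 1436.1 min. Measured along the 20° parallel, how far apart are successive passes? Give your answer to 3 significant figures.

3120 km

Semi-major axis a = 6378 + 1640 = 8018 km. Period T = 2π√(a³/μ) = 2π√(8018³/398600) = 7145.1 s = 119.09 min.
Node shift per orbit = (7145.1/86166) × 360° = 29.85°.
Equatorial spacing = 29.85 × 111.3 km/° = 3323 km.
At 20° latitude, spacing = 3323 × cos(20°) = 3123 km.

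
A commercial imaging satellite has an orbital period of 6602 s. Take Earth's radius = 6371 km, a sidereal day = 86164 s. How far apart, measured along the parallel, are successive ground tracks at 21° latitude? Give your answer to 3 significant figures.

2860 km

Node shift per orbit = (6602.0/86164) × 360° = 27.58°.
Equatorial spacing = 27.58 × 111.2 km/° = 3067 km.
At 21° latitude, spacing = 3067 × cos(21°) = 2863 km.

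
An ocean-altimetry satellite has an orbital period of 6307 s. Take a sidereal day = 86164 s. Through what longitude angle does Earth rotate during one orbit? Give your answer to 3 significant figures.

26.4°

During one orbit Earth rotates (6307.0 / 86164) × 360° = 26.35°.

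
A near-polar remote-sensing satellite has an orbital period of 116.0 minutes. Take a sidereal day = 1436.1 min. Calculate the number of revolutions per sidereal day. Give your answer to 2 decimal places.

T = 116.0 min = 6960.0 s.
Orbits per sidereal day = 86166 / 6960.0 = 12.380.

12.38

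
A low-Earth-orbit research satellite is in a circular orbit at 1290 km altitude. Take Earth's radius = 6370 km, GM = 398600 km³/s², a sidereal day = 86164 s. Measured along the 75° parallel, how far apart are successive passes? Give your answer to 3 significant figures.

Semi-major axis a = 6370 + 1290 = 7660 km. Period T = 2π√(a³/μ) = 2π√(7660³/398600) = 6672.0 s = 111.20 min.
Node shift per orbit = (6672.0/86164) × 360° = 27.88°.
Equatorial spacing = 27.88 × 111.2 km/° = 3099 km.
At 75° latitude, spacing = 3099 × cos(75°) = 802 km.

802 km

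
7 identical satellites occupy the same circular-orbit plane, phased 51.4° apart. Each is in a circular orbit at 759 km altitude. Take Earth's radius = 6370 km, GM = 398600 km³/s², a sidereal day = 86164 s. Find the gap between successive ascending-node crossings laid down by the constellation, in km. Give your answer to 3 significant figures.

398 km

Semi-major axis a = 6370 + 759 = 7129 km. Period T = 2π√(a³/μ) = 2π√(7129³/398600) = 5990.4 s = 99.84 min.
Single-satellite node shift = (5990.4/86164) × 360° = 25.03°.
With 7 satellites evenly phased, successive equator crossings are 25.03/7 = 3.575° apart.
That is 3.575 × 111.2 = 398 km at the equator.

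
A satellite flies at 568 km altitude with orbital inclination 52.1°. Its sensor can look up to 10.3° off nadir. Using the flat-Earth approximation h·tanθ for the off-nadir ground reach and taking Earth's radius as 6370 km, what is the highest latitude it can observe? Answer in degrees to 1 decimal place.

For a prograde orbit the ground track reaches latitude ±i = ±52.1°.
Sensor half-swath on the ground ≈ 568·tan(10.3°) = 103 km = 0.93° of latitude.
Maximum observable latitude ≈ 52.1 + 0.93 = 53.0°.

53.0°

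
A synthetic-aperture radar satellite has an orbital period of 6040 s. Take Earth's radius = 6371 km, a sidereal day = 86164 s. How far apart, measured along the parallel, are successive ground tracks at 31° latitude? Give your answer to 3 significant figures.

2410 km

Node shift per orbit = (6040.0/86164) × 360° = 25.24°.
Equatorial spacing = 25.24 × 111.2 km/° = 2806 km.
At 31° latitude, spacing = 2806 × cos(31°) = 2405 km.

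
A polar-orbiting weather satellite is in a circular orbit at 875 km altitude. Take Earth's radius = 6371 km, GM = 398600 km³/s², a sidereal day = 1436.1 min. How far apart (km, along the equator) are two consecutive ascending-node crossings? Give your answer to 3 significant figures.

Semi-major axis a = 6371 + 875 = 7246 km. Period T = 2π√(a³/μ) = 2π√(7246³/398600) = 6138.4 s = 102.31 min.
During one orbit Earth rotates (6138.4 / 86166) × 360° = 25.65°.
At the equator that is 25.65° × (2π·6371/360) km/° = 25.65 × 111.2 = 2852 km.

2850 km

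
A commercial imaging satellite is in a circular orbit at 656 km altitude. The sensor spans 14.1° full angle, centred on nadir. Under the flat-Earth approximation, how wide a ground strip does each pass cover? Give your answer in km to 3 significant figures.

162 km

Half-angle = 14.1°/2 = 7.05°.
Swath width ≈ 2h·tan(θ/2) = 2 × 656 × tan(7.05°) = 162.3 km.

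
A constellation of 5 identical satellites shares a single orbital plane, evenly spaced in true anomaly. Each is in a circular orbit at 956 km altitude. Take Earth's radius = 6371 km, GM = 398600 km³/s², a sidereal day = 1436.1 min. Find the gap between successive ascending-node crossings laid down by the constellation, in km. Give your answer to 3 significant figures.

Semi-major axis a = 6371 + 956 = 7327 km. Period T = 2π√(a³/μ) = 2π√(7327³/398600) = 6241.7 s = 104.03 min.
Single-satellite node shift = (6241.7/86166) × 360° = 26.08°.
With 5 satellites evenly phased, successive equator crossings are 26.08/5 = 5.216° apart.
That is 5.216 × 111.2 = 580 km at the equator.

580 km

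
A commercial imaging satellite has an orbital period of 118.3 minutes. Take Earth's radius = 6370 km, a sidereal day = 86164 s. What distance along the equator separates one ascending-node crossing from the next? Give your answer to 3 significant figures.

3300 km

T = 118.3 min = 7098.0 s.
During one orbit Earth rotates (7098.0 / 86164) × 360° = 29.66°.
At the equator that is 29.66° × (2π·6370/360) km/° = 29.66 × 111.2 = 3297 km.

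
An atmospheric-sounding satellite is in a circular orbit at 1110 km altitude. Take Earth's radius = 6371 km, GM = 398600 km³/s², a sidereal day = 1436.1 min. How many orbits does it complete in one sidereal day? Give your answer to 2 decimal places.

13.38

Semi-major axis a = 6371 + 1110 = 7481 km. Period T = 2π√(a³/μ) = 2π√(7481³/398600) = 6439.5 s = 107.32 min.
Orbits per sidereal day = 86166 / 6439.5 = 13.381.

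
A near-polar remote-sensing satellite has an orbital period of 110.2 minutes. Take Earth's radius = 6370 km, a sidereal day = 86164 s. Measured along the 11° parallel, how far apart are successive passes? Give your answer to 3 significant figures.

3010 km

T = 110.2 min = 6612.0 s.
Node shift per orbit = (6612.0/86164) × 360° = 27.63°.
Equatorial spacing = 27.63 × 111.2 km/° = 3071 km.
At 11° latitude, spacing = 3071 × cos(11°) = 3015 km.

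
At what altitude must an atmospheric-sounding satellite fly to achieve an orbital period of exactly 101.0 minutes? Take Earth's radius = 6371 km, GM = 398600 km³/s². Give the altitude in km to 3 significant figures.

T = 101.0 min = 6060.0 s.
From T = 2π√(a³/μ): a = (μ T²/4π²)^(1/3) = (398600 × 6060.0² / 4π²)^(1/3) = 7184 km.
Altitude h = a − R = 7184 − 6371 = 813 km.

813 km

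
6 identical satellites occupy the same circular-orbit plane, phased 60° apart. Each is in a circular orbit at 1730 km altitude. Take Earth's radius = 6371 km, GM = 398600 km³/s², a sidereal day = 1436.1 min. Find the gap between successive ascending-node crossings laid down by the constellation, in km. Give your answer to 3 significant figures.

Semi-major axis a = 6371 + 1730 = 8101 km. Period T = 2π√(a³/μ) = 2π√(8101³/398600) = 7256.4 s = 120.94 min.
Single-satellite node shift = (7256.4/86166) × 360° = 30.32°.
With 6 satellites evenly phased, successive equator crossings are 30.32/6 = 5.053° apart.
That is 5.053 × 111.2 = 562 km at the equator.

562 km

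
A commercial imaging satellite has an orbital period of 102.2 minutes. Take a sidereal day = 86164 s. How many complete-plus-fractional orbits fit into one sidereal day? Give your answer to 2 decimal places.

14.05

T = 102.2 min = 6132.0 s.
Orbits per sidereal day = 86164 / 6132.0 = 14.052.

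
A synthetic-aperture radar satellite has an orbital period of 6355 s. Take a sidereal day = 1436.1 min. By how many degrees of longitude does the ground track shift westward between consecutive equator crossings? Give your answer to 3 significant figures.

During one orbit Earth rotates (6355.0 / 86166) × 360° = 26.55°.

26.6°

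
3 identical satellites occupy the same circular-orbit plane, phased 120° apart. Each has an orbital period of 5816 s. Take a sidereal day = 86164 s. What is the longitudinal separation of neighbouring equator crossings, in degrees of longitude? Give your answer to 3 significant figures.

Single-satellite node shift = (5816.0/86164) × 360° = 24.30°.
With 3 satellites evenly phased, successive equator crossings are 24.30/3 = 8.100° apart.

8.10°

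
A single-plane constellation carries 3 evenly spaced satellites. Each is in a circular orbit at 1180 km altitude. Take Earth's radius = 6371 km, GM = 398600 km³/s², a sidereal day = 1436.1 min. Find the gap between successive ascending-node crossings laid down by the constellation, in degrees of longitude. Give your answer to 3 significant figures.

9.09°

Semi-major axis a = 6371 + 1180 = 7551 km. Period T = 2π√(a³/μ) = 2π√(7551³/398600) = 6530.1 s = 108.83 min.
Single-satellite node shift = (6530.1/86166) × 360° = 27.28°.
With 3 satellites evenly phased, successive equator crossings are 27.28/3 = 9.094° apart.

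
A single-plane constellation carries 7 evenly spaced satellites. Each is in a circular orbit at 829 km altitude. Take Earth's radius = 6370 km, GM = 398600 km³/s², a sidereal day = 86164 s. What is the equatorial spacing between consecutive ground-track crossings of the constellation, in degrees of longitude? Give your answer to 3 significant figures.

3.63°

Semi-major axis a = 6370 + 829 = 7199 km. Period T = 2π√(a³/μ) = 2π√(7199³/398600) = 6078.8 s = 101.31 min.
Single-satellite node shift = (6078.8/86164) × 360° = 25.40°.
With 7 satellites evenly phased, successive equator crossings are 25.40/7 = 3.628° apart.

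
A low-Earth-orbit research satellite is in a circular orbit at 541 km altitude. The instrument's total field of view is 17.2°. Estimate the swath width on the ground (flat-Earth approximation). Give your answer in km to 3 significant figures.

Half-angle = 17.2°/2 = 8.6°.
Swath width ≈ 2h·tan(θ/2) = 2 × 541 × tan(8.6°) = 163.6 km.

164 km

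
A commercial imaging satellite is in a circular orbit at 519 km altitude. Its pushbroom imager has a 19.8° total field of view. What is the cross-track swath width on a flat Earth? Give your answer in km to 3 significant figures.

Half-angle = 19.8°/2 = 9.9°.
Swath width ≈ 2h·tan(θ/2) = 2 × 519 × tan(9.9°) = 181.2 km.

181 km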